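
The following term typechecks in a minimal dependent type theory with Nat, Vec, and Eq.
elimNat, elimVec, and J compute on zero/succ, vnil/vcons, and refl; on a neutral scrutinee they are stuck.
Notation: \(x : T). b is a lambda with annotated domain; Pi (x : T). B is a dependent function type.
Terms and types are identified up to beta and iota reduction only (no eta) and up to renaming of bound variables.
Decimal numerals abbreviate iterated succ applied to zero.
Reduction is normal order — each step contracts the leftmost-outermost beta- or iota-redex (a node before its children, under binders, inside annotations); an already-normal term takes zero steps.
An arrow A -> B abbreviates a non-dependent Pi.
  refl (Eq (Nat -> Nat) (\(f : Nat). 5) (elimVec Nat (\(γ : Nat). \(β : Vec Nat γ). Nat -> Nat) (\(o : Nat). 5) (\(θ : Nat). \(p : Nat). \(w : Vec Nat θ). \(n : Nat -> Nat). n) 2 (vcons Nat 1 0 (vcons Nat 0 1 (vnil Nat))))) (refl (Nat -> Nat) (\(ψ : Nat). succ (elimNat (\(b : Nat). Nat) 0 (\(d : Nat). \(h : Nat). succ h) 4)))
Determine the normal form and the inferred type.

normal form:
  refl (Eq (Nat -> Nat) (\(f : Nat). 5) (\(γ : Nat). 5)) (refl (Nat -> Nat) (\(β : Nat). 5))
the term's type:
  Eq (Eq (Nat -> Nat) (\(f : Nat). 5) (\(γ : Nat). 5)) (refl (Nat -> Nat) (\(β : Nat). 5)) (refl (Nat -> Nat) (\(o : Nat). 5))


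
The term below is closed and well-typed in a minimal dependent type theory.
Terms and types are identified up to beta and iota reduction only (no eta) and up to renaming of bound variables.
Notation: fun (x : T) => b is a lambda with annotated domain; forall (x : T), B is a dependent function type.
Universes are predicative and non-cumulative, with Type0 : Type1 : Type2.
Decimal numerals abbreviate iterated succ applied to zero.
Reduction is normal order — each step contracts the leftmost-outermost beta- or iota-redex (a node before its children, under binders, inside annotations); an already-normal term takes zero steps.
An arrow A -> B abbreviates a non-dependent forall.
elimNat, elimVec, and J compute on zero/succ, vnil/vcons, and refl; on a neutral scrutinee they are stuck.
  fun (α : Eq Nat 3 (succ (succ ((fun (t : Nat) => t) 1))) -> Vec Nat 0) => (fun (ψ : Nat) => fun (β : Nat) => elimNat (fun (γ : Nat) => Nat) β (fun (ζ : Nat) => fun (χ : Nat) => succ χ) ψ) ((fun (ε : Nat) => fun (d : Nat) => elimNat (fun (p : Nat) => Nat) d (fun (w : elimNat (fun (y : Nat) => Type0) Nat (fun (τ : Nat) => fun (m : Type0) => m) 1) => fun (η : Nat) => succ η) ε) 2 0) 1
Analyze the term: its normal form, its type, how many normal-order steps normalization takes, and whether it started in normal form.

resulting normal form:
  fun (α : Eq Nat 3 3 -> Vec Nat 0) => 3
the term's type:
  (Eq Nat 3 3 -> Vec Nat 0) -> Nat
reduction steps (normal order): 19
already normal: no
first contracted redex: a beta-redex


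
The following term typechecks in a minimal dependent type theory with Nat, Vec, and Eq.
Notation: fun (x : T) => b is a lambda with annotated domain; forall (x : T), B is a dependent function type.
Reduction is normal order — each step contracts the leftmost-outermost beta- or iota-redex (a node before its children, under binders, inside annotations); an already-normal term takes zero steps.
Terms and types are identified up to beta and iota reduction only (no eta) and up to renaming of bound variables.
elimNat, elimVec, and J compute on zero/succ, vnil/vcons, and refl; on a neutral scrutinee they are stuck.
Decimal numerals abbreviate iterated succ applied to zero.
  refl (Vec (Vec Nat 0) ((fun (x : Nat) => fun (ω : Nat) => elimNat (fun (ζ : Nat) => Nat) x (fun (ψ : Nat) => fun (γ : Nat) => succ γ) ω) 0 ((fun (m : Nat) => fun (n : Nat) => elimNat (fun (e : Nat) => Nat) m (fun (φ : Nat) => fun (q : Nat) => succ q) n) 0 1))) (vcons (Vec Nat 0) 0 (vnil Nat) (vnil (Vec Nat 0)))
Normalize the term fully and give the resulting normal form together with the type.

resulting normal form:
  refl (Vec (Vec Nat 0) 1) (vcons (Vec Nat 0) 0 (vnil Nat) (vnil (Vec Nat 0)))
inferred type:
  Eq (Vec (Vec Nat 0) 1) (vcons (Vec Nat 0) 0 (vnil Nat) (vnil (Vec Nat 0))) (vcons (Vec Nat 0) 0 (vnil Nat) (vnil (Vec Nat 0)))


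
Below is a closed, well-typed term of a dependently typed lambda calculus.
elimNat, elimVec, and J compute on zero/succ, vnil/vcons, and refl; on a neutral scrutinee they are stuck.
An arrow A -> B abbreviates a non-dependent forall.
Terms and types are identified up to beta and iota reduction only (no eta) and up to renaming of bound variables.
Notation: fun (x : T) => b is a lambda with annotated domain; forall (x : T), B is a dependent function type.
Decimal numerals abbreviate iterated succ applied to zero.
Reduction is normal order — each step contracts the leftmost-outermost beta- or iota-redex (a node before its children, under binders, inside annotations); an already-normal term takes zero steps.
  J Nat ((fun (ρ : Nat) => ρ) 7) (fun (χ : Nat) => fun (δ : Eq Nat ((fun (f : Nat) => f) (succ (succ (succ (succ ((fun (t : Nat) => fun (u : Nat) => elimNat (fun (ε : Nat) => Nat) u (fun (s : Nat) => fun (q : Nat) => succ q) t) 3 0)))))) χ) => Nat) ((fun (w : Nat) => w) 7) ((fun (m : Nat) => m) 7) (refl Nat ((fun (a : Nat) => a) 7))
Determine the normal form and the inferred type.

resulting normal form:
  7
type:
  Nat


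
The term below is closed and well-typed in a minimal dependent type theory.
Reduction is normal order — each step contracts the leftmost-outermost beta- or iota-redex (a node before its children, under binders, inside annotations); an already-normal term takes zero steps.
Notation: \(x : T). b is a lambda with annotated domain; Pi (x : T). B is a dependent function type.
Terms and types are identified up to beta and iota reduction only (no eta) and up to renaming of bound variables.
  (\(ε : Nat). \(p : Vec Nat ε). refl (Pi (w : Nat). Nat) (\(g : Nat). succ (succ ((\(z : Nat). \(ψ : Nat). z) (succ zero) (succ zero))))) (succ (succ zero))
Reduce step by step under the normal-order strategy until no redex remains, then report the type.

reduction (normal order):
  (\(ε : Nat). \(p : Vec Nat ε). refl (Pi (w : Nat). Nat) (\(g : Nat). succ (succ ((\(z : Nat). \(ψ : Nat). z) (succ zero) (succ zero))))) (succ (succ zero))
  ~> \(ε : Vec Nat (succ (succ zero))). refl (Pi (p : Nat). Nat) (\(w : Nat). succ (succ ((\(g : Nat). \(z : Nat). g) (succ zero) (succ zero))))
  ~> \(ε : Vec Nat (succ (succ zero))). refl (Pi (p : Nat). Nat) (\(w : Nat). succ (succ ((\(g : Nat). succ zero) (succ zero))))
  ~> \(ε : Vec Nat (succ (succ zero))). refl (Pi (p : Nat). Nat) (\(w : Nat). succ (succ (succ zero)))
inferred type:
  Pi (ε : Vec Nat (succ (succ zero))). Eq (Pi (p : Nat). Nat) (\(w : Nat). succ (succ (succ zero))) (\(g : Nat). succ (succ (succ zero)))


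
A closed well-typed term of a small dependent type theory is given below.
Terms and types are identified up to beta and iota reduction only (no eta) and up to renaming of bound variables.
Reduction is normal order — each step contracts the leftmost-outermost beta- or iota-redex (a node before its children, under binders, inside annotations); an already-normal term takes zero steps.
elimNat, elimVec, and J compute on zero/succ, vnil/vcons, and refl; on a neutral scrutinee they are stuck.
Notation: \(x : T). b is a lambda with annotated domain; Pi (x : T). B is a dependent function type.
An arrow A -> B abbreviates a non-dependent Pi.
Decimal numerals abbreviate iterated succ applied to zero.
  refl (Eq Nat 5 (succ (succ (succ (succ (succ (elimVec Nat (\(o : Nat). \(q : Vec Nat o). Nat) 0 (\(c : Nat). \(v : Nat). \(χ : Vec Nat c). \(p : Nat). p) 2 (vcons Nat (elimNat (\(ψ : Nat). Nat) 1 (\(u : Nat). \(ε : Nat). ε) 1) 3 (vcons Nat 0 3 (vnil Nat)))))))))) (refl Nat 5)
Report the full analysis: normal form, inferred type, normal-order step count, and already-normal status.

reduced normal form:
  refl (Eq Nat 5 5) (refl Nat 5)
the term's type:
  Eq (Eq Nat 5 5) (refl Nat 5) (refl Nat 5)
reduction steps (normal order): 11
started in normal form: no
first redex: an elimVec iota-redex


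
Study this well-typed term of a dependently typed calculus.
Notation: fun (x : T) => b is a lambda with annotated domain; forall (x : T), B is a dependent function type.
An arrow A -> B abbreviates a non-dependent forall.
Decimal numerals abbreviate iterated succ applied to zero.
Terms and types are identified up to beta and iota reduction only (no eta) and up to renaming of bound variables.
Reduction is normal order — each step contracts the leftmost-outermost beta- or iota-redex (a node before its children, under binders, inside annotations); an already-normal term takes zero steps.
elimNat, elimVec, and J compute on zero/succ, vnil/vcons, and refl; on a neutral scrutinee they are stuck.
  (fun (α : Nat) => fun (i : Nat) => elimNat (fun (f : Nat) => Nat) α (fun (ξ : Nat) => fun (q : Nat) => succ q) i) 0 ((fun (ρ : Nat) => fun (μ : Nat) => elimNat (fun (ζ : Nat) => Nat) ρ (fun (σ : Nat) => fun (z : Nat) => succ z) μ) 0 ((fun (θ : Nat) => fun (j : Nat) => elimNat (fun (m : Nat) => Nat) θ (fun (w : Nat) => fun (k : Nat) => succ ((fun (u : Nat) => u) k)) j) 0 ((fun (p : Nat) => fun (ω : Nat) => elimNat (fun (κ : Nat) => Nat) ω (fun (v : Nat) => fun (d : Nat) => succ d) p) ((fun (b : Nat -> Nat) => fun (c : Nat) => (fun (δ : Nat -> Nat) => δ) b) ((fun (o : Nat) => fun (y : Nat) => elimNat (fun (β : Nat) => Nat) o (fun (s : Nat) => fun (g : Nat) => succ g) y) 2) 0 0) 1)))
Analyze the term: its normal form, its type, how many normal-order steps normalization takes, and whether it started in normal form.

reduced normal form:
  3
the term's type:
  Nat
steps to reach normal form (normal order): 52
term was already normal: no
first contracted redex: a beta-redex


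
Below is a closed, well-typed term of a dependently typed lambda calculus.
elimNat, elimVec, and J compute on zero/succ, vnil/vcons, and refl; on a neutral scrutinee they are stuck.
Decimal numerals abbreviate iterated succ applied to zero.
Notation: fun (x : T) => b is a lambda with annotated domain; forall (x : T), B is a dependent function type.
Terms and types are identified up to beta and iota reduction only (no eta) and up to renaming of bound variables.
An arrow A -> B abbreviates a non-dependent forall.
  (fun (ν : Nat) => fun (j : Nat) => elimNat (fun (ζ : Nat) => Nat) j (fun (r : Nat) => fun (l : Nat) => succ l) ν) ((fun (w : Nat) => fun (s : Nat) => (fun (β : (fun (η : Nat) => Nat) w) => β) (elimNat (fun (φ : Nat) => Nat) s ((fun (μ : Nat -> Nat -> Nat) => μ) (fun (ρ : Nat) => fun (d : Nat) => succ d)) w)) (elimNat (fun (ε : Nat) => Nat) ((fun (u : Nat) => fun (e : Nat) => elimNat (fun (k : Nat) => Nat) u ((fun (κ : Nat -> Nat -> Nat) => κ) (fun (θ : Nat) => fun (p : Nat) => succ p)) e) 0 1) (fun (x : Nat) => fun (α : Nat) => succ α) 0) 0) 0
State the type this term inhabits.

type:
  Nat


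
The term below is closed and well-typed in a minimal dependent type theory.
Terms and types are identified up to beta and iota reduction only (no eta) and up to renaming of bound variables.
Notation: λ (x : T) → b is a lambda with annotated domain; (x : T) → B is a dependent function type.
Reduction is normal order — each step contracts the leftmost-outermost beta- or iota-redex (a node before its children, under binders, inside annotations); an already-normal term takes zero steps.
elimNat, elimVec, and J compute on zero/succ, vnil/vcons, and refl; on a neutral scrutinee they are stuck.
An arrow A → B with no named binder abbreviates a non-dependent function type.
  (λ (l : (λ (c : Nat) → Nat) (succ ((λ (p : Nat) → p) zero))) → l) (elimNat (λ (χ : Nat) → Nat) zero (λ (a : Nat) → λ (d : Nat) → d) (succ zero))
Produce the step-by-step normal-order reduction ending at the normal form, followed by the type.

normal-order reduction:
  (λ (l : (λ (c : Nat) → Nat) (succ ((λ (p : Nat) → p) zero))) → l) (elimNat (λ (χ : Nat) → Nat) zero (λ (a : Nat) → λ (d : Nat) → d) (succ zero))
  ~> elimNat (λ (l : Nat) → Nat) zero (λ (c : Nat) → λ (p : Nat) → p) (succ zero)
  ~> (λ (l : Nat) → λ (c : Nat) → c) zero (elimNat (λ (p : Nat) → Nat) zero (λ (χ : Nat) → λ (a : Nat) → a) zero)
  ~> (λ (l : Nat) → l) (elimNat (λ (c : Nat) → Nat) zero (λ (p : Nat) → λ (χ : Nat) → χ) zero)
  ~> elimNat (λ (l : Nat) → Nat) zero (λ (c : Nat) → λ (p : Nat) → p) zero
  ~> zero
inferred type:
  Nat


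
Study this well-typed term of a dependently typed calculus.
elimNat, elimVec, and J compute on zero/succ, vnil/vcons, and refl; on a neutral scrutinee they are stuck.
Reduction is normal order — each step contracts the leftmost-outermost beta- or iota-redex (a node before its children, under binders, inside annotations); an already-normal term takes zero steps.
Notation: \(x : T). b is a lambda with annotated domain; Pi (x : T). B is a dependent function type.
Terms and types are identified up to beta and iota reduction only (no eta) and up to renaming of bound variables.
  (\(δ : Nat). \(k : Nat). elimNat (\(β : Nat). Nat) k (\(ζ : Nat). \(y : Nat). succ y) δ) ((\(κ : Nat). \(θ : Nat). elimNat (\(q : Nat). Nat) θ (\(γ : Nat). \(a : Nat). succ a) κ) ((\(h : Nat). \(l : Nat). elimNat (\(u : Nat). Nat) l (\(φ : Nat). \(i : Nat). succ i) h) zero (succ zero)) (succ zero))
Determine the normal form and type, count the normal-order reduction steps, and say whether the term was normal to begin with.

resulting normal form:
  \(δ : Nat). succ (succ δ)
type:
  Pi (δ : Nat). Nat
steps to reach normal form (normal order): 17
started in normal form: no
first contracted redex: a beta-redex


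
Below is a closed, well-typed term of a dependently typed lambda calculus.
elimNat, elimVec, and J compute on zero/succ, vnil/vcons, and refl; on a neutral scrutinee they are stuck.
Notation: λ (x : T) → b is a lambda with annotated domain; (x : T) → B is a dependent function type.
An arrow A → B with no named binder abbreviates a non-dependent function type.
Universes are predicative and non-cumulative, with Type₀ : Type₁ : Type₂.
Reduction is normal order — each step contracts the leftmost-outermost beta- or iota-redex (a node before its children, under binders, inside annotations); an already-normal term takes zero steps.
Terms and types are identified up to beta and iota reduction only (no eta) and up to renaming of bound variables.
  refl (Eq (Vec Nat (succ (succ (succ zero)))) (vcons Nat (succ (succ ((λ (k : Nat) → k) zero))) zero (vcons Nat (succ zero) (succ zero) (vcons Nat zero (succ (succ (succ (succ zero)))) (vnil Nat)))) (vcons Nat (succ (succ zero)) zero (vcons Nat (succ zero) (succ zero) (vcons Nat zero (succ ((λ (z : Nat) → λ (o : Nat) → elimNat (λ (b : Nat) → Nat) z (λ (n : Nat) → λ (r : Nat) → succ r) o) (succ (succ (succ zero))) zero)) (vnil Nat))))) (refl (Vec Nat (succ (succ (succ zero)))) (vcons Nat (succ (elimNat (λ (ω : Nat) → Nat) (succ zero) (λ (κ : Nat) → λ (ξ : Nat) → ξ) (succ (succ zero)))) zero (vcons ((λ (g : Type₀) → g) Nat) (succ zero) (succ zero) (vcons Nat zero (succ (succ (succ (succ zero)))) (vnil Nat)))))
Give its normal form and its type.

normal form:
  refl (Eq (Vec Nat (succ (succ (succ zero)))) (vcons Nat (succ (succ zero)) zero (vcons Nat (succ zero) (succ zero) (vcons Nat zero (succ (succ (succ (succ zero)))) (vnil Nat)))) (vcons Nat (succ (succ zero)) zero (vcons Nat (succ zero) (succ zero) (vcons Nat zero (succ (succ (succ (succ zero)))) (vnil Nat))))) (refl (Vec Nat (succ (succ (succ zero)))) (vcons Nat (succ (succ zero)) zero (vcons Nat (succ zero) (succ zero) (vcons Nat zero (succ (succ (succ (succ zero)))) (vnil Nat)))))
type:
  Eq (Eq (Vec Nat (succ (succ (succ zero)))) (vcons Nat (succ (succ zero)) zero (vcons Nat (succ zero) (succ zero) (vcons Nat zero (succ (succ (succ (succ zero)))) (vnil Nat)))) (vcons Nat (succ (succ zero)) zero (vcons Nat (succ zero) (succ zero) (vcons Nat zero (succ (succ (succ (succ zero)))) (vnil Nat))))) (refl (Vec Nat (succ (succ (succ zero)))) (vcons Nat (succ (succ zero)) zero (vcons Nat (succ zero) (succ zero) (vcons Nat zero (succ (succ (succ (succ zero)))) (vnil Nat))))) (refl (Vec Nat (succ (succ (succ zero)))) (vcons Nat (succ (succ zero)) zero (vcons Nat (succ zero) (succ zero) (vcons Nat zero (succ (succ (succ (succ zero)))) (vnil Nat)))))
observation: the first redex contracted is a beta-redex; the normal form is reached in 12 normal-order steps.


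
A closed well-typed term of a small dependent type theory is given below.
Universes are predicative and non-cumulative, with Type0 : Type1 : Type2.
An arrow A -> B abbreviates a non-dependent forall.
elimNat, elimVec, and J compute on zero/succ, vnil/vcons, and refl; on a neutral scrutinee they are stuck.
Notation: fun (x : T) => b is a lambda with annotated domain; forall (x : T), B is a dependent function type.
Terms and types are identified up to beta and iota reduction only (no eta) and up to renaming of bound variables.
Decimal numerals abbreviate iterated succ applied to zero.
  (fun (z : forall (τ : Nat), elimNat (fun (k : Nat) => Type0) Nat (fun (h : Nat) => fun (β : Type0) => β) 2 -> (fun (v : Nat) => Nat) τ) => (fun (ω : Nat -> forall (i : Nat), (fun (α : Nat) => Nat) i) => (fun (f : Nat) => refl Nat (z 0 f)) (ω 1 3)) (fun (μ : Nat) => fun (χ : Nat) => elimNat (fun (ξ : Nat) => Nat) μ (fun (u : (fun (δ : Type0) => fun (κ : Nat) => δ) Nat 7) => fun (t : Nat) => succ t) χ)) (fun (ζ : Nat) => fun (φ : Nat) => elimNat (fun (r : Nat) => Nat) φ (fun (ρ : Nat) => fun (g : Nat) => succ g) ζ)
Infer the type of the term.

inferred type:
  Eq Nat 4 4


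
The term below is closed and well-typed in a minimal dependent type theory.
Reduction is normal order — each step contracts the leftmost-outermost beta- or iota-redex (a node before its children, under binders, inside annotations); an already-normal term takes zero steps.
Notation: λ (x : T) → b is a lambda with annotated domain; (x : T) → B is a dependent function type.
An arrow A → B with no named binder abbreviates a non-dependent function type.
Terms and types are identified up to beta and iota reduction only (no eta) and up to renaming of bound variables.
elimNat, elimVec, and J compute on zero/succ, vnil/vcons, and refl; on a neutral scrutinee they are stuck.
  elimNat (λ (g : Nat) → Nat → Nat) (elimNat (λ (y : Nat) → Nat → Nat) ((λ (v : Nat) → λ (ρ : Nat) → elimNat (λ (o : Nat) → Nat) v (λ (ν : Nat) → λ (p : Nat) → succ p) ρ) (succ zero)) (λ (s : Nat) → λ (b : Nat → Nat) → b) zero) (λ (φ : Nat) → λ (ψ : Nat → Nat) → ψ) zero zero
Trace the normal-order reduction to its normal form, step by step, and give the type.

normal-order reduction:
  elimNat (λ (g : Nat) → Nat → Nat) (elimNat (λ (y : Nat) → Nat → Nat) ((λ (v : Nat) → λ (ρ : Nat) → elimNat (λ (o : Nat) → Nat) v (λ (ν : Nat) → λ (p : Nat) → succ p) ρ) (succ zero)) (λ (s : Nat) → λ (b : Nat → Nat) → b) zero) (λ (φ : Nat) → λ (ψ : Nat → Nat) → ψ) zero zero
  ~> elimNat (λ (g : Nat) → Nat → Nat) ((λ (y : Nat) → λ (v : Nat) → elimNat (λ (ρ : Nat) → Nat) y (λ (o : Nat) → λ (ν : Nat) → succ ν) v) (succ zero)) (λ (p : Nat) → λ (s : Nat → Nat) → s) zero zero
  ~> (λ (g : Nat) → λ (y : Nat) → elimNat (λ (v : Nat) → Nat) g (λ (ρ : Nat) → λ (o : Nat) → succ o) y) (succ zero) zero
  ~> (λ (g : Nat) → elimNat (λ (y : Nat) → Nat) (succ zero) (λ (v : Nat) → λ (ρ : Nat) → succ ρ) g) zero
  ~> elimNat (λ (g : Nat) → Nat) (succ zero) (λ (y : Nat) → λ (v : Nat) → succ v) zero
  ~> succ zero
the term's type:
  Nat


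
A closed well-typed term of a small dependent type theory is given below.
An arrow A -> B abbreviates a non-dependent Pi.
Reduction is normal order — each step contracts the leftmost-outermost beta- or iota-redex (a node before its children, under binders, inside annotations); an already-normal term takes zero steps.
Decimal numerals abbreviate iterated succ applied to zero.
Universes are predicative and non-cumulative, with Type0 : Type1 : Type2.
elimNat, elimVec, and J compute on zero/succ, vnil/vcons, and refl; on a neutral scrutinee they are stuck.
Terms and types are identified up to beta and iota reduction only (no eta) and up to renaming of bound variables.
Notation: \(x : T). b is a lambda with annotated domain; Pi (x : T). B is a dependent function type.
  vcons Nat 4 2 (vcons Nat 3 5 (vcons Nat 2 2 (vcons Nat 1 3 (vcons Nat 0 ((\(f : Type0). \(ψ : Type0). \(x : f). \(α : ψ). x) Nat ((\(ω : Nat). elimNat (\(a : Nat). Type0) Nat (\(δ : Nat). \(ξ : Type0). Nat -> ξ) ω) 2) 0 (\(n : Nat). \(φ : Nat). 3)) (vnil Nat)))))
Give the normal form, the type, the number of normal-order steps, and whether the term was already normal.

reduced normal form:
  vcons Nat 4 2 (vcons Nat 3 5 (vcons Nat 2 2 (vcons Nat 1 3 (vcons Nat 0 0 (vnil Nat)))))
type:
  Vec Nat 5
reduction steps (normal order): 4
term was already normal: no
first redex: a beta-redex


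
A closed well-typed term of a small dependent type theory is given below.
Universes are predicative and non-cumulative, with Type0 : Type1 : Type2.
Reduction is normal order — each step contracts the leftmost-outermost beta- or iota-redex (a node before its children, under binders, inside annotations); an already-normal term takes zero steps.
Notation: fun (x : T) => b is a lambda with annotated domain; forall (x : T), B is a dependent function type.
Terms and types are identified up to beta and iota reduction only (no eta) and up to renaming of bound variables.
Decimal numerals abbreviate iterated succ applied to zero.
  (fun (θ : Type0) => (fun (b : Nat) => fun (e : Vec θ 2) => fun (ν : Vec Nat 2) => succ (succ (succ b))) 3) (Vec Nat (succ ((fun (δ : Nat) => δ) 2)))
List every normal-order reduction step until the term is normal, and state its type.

reduction (normal order):
  (fun (θ : Type0) => (fun (b : Nat) => fun (e : Vec θ 2) => fun (ν : Vec Nat 2) => succ (succ (succ b))) 3) (Vec Nat (succ ((fun (δ : Nat) => δ) 2)))
  ~> (fun (θ : Nat) => fun (b : Vec (Vec Nat (succ ((fun (e : Nat) => e) 2))) 2) => fun (ν : Vec Nat 2) => succ (succ (succ θ))) 3
  ~> fun (θ : Vec (Vec Nat (succ ((fun (b : Nat) => b) 2))) 2) => fun (e : Vec Nat 2) => 6
  ~> fun (θ : Vec (Vec Nat 3) 2) => fun (b : Vec Nat 2) => 6
type:
  forall (θ : Vec (Vec Nat 3) 2), forall (b : Vec Nat 2), Nat


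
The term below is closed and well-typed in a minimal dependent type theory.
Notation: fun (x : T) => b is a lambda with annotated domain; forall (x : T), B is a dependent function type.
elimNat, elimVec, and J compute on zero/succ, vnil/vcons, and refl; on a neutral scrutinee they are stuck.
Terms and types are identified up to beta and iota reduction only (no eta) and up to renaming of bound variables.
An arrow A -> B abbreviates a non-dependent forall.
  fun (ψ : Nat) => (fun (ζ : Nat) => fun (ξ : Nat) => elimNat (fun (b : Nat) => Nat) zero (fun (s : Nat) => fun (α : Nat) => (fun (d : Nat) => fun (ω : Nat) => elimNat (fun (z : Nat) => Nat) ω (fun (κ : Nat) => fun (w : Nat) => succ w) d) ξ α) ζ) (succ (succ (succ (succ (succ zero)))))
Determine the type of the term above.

inferred type:
  Nat -> Nat -> Nat


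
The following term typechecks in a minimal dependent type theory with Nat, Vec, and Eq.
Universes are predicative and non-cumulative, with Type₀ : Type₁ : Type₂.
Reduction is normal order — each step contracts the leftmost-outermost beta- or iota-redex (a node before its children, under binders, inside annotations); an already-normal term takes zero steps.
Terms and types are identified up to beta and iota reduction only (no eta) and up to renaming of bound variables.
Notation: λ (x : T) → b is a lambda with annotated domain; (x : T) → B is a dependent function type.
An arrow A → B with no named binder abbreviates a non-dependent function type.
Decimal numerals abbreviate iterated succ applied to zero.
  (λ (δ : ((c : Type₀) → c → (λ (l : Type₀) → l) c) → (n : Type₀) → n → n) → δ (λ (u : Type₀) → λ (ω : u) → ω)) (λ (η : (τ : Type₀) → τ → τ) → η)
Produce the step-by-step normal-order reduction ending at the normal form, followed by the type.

reduction (normal order):
  (λ (δ : ((c : Type₀) → c → (λ (l : Type₀) → l) c) → (n : Type₀) → n → n) → δ (λ (u : Type₀) → λ (ω : u) → ω)) (λ (η : (τ : Type₀) → τ → τ) → η)
  ~> (λ (δ : (c : Type₀) → c → c) → δ) (λ (l : Type₀) → λ (n : l) → n)
  ~> λ (δ : Type₀) → λ (c : δ) → c
inferred type:
  (δ : Type₀) → δ → δ


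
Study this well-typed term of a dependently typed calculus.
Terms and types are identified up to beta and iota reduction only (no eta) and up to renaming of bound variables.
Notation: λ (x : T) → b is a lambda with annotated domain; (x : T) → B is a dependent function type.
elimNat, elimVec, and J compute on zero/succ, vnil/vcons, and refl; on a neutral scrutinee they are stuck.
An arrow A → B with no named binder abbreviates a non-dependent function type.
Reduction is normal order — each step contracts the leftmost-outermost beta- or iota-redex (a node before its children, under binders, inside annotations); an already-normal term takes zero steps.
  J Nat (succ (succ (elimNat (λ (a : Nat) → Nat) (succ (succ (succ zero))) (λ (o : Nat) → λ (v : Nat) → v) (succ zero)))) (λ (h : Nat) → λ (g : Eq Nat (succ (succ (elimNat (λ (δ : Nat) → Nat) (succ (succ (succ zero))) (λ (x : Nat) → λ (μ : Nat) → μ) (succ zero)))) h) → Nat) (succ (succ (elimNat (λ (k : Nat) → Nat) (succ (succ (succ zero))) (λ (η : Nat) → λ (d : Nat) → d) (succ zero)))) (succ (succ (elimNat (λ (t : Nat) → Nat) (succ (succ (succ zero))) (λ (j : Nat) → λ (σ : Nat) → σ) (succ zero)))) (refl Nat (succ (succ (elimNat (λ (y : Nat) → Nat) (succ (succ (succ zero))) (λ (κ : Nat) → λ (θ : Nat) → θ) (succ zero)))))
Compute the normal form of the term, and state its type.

normal form:
  succ (succ (succ (succ (succ zero))))
inferred type:
  Nat


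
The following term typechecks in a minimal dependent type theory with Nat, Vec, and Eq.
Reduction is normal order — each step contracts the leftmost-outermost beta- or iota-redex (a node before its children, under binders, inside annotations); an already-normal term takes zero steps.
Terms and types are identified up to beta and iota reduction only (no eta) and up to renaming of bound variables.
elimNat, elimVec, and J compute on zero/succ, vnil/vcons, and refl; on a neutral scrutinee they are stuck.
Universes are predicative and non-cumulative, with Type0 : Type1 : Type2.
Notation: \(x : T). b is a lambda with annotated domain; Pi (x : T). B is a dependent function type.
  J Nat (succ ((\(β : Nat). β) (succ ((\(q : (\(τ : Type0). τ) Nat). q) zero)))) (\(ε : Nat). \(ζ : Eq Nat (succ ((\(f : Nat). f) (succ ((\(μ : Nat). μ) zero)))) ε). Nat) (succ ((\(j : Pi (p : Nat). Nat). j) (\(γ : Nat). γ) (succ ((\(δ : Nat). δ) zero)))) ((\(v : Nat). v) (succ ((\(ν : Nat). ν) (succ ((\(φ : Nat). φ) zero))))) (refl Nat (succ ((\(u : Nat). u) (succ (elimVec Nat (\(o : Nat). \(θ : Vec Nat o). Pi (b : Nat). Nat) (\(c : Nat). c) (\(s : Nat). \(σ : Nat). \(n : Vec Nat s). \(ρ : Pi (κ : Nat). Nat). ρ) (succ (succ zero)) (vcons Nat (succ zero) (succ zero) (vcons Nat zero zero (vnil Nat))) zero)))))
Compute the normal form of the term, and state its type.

reduced normal form:
  succ (succ zero)
inferred type:
  Nat


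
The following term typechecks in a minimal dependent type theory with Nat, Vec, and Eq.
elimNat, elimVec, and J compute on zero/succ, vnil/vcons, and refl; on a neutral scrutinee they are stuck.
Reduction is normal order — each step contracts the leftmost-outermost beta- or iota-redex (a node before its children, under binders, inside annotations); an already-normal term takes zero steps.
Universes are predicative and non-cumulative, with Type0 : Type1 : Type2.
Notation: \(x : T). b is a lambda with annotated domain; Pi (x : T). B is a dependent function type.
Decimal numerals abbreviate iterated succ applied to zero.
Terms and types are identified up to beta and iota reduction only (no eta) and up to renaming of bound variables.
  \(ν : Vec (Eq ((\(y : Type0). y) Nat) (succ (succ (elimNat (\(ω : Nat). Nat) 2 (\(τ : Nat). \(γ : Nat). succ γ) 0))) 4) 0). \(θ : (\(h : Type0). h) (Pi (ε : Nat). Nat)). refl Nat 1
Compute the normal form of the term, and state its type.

reduced normal form:
  \(ν : Vec (Eq Nat 4 4) 0). \(y : Pi (ω : Nat). Nat). refl Nat 1
the term's type:
  Pi (ν : Vec (Eq Nat 4 4) 0). Pi (y : Pi (ω : Nat). Nat). Eq Nat 1 1


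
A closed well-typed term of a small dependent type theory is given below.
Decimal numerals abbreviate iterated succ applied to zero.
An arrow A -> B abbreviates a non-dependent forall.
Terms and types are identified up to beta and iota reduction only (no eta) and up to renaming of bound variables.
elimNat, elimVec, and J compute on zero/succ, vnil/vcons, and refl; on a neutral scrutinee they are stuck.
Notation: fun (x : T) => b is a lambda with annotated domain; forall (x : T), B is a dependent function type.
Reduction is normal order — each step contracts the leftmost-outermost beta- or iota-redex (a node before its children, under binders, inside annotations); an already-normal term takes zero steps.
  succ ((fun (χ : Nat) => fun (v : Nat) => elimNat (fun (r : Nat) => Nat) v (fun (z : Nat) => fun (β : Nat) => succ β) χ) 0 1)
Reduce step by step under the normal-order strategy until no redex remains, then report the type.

reduction (normal order):
  succ ((fun (χ : Nat) => fun (v : Nat) => elimNat (fun (r : Nat) => Nat) v (fun (z : Nat) => fun (β : Nat) => succ β) χ) 0 1)
  ~> succ ((fun (χ : Nat) => elimNat (fun (v : Nat) => Nat) χ (fun (r : Nat) => fun (z : Nat) => succ z) 0) 1)
  ~> succ (elimNat (fun (χ : Nat) => Nat) 1 (fun (v : Nat) => fun (r : Nat) => succ r) 0)
  ~> 2
type:
  Nat


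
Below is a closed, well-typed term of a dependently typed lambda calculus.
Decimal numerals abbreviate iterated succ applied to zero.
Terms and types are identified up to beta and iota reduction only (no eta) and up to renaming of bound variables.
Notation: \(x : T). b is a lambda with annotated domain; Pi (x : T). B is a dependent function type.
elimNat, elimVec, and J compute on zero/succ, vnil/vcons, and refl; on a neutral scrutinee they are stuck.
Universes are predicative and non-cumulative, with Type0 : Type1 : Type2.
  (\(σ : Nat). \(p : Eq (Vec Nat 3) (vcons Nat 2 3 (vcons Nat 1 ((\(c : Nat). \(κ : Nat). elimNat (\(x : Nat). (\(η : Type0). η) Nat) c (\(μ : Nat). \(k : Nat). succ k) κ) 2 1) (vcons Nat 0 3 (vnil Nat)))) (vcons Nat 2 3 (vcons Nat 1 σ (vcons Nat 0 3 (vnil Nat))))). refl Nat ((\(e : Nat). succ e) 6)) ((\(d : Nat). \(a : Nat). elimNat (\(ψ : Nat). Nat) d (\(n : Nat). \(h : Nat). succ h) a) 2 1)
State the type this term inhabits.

type:
  Pi (σ : Eq (Vec Nat 3) (vcons Nat 2 3 (vcons Nat 1 3 (vcons Nat 0 3 (vnil Nat)))) (vcons Nat 2 3 (vcons Nat 1 3 (vcons Nat 0 3 (vnil Nat))))). Eq Nat 7 7


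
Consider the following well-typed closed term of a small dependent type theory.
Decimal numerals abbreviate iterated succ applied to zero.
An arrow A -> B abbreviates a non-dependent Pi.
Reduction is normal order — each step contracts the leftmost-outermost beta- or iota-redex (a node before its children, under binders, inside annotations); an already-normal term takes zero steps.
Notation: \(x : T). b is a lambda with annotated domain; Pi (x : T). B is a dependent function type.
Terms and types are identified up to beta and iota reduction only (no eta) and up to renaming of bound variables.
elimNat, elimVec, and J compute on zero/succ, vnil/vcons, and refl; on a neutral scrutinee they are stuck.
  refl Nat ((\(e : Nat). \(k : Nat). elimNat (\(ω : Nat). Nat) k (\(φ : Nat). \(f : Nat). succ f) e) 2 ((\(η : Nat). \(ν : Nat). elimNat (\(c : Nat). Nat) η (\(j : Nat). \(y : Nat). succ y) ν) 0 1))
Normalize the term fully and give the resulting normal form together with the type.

normal form:
  refl Nat 3
the term's type:
  Eq Nat 3 3


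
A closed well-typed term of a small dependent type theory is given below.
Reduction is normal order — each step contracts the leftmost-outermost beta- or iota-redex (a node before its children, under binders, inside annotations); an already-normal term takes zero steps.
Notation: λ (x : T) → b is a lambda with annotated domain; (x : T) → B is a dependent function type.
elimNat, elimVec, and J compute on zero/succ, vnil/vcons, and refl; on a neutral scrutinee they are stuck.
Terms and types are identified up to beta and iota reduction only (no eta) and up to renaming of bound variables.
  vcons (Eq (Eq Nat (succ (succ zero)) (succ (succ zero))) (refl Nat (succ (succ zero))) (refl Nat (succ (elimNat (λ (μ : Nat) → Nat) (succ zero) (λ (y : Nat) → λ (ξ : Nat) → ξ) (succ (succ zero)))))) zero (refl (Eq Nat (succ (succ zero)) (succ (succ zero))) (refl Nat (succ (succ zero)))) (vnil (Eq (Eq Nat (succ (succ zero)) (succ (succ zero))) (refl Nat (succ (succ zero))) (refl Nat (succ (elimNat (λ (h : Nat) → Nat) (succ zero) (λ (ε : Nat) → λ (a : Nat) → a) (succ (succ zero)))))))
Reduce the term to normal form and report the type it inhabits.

normal form:
  vcons (Eq (Eq Nat (succ (succ zero)) (succ (succ zero))) (refl Nat (succ (succ zero))) (refl Nat (succ (succ zero)))) zero (refl (Eq Nat (succ (succ zero)) (succ (succ zero))) (refl Nat (succ (succ zero)))) (vnil (Eq (Eq Nat (succ (succ zero)) (succ (succ zero))) (refl Nat (succ (succ zero))) (refl Nat (succ (succ zero)))))
type:
  Vec (Eq (Eq Nat (succ (succ zero)) (succ (succ zero))) (refl Nat (succ (succ zero))) (refl Nat (succ (succ zero)))) (succ zero)


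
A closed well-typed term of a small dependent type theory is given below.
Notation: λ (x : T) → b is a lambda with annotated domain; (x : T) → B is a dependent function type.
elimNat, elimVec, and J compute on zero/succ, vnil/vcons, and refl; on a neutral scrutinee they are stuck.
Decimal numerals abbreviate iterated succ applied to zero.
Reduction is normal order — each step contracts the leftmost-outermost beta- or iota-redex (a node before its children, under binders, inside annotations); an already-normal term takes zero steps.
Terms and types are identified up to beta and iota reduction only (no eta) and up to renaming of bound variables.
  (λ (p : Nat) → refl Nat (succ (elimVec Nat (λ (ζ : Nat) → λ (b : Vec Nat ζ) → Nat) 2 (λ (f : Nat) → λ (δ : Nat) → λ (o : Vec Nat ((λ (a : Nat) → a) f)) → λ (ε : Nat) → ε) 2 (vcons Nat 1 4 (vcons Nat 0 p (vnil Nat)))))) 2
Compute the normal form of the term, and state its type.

resulting normal form:
  refl Nat 3
inferred type:
  Eq Nat 3 3
observation: contracting a beta-redex first, the term normalizes in 12 steps.


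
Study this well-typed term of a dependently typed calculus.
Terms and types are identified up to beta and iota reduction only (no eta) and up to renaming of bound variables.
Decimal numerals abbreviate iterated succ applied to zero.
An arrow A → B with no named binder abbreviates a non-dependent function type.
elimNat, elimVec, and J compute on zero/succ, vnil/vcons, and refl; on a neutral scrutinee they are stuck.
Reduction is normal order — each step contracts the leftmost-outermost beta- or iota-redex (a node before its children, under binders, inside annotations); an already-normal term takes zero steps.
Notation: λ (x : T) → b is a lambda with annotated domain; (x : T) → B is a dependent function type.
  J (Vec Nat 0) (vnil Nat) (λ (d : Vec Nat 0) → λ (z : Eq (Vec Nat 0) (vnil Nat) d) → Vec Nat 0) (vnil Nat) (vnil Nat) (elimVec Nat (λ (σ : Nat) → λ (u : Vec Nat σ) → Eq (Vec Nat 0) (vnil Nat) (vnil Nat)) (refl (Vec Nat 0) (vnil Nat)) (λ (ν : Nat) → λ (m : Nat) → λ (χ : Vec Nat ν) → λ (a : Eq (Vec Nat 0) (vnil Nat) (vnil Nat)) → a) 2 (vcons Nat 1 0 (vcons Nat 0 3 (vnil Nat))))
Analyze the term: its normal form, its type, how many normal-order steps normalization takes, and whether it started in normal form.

resulting normal form:
  vnil Nat
inferred type:
  Vec Nat 0
reduction steps (normal order): 12
started in normal form: no
first redex: an elimVec iota-redex


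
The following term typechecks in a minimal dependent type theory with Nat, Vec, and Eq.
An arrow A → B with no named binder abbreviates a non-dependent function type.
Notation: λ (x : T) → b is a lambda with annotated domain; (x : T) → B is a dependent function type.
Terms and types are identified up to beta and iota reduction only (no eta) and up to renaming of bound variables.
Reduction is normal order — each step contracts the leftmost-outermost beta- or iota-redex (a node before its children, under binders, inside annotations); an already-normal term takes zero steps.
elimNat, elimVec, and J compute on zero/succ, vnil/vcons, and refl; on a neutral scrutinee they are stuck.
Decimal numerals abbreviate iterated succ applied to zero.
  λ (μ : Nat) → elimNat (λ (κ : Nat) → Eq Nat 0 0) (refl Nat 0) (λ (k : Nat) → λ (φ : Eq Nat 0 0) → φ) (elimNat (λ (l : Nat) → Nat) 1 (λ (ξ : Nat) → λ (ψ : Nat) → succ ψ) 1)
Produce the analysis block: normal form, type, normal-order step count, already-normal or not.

normal form:
  λ (μ : Nat) → refl Nat 0
the term's type:
  Nat → Eq Nat 0 0
reduction steps (normal order): 11
started in normal form: no
first contracted redex: an elimNat iota-redex


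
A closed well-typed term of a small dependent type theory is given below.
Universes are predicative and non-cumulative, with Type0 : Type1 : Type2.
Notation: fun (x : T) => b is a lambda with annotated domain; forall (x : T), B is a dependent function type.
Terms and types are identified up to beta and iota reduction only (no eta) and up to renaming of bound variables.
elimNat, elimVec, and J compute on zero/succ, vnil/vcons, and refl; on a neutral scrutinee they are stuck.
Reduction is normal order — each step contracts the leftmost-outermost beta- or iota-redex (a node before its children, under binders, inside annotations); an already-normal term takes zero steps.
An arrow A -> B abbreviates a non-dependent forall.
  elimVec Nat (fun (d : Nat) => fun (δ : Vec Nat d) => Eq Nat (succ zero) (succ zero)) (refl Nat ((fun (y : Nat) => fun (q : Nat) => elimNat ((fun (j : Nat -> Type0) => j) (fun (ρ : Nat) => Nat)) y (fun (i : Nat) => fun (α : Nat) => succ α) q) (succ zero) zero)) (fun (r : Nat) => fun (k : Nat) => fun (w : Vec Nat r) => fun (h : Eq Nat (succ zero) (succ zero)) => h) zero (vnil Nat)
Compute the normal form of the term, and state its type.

reduced normal form:
  refl Nat (succ zero)
inferred type:
  Eq Nat (succ zero) (succ zero)


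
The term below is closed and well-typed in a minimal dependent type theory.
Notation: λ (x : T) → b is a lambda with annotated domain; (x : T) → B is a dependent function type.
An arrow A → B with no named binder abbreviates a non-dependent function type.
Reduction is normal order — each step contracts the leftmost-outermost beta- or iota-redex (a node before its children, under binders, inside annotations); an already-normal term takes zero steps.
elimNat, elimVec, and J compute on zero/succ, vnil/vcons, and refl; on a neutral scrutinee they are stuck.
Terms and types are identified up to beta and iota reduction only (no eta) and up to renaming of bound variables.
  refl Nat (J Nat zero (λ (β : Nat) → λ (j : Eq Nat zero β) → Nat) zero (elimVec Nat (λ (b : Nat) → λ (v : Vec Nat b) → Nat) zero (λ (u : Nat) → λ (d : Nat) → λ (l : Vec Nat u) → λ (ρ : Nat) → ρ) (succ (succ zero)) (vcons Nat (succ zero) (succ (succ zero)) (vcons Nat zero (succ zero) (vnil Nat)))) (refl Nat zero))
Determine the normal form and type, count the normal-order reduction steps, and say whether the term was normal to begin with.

resulting normal form:
  refl Nat zero
type:
  Eq Nat zero zero
normal-order step count: 1
term was already normal: no
first redex: a J iota-redex
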